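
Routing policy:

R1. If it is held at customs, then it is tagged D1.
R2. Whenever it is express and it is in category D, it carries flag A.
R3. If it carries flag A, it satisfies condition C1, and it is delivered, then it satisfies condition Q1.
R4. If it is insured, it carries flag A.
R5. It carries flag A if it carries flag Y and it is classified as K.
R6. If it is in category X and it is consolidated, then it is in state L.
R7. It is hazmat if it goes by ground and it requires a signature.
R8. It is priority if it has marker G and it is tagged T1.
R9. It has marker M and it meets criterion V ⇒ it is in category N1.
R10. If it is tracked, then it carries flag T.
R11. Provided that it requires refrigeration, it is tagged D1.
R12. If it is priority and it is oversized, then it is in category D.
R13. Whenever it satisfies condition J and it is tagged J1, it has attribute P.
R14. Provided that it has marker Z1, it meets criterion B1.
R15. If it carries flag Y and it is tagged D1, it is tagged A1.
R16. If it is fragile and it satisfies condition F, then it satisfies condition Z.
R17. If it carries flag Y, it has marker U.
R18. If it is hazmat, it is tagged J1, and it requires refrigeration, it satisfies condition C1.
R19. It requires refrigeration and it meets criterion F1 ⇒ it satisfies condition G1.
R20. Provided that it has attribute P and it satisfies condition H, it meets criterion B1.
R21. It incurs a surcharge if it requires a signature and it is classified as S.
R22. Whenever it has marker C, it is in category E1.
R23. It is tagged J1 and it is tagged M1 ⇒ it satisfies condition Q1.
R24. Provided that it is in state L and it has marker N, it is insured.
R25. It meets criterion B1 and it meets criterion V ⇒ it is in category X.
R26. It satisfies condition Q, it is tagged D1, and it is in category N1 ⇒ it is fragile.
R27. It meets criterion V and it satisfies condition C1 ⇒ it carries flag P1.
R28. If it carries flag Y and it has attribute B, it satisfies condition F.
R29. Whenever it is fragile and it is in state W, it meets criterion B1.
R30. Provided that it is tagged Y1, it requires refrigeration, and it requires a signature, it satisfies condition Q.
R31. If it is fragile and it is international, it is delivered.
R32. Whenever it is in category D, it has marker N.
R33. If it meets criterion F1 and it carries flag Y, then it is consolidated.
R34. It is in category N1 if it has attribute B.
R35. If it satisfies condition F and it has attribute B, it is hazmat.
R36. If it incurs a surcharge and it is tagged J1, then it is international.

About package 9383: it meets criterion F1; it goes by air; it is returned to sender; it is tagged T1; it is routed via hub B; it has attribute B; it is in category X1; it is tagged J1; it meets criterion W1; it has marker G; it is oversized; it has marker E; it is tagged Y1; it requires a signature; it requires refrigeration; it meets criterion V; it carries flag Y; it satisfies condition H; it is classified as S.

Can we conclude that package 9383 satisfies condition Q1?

No

Forward chaining from the given facts derives: is priority, is tagged D1, is in category D, is tagged A1, has marker U, satisfies condition G1, incurs a surcharge, satisfies condition F, satisfies condition Q, has marker N, is consolidated, is in category N1, is hazmat, is international, satisfies condition C1, is fragile, carries flag P1, is delivered, satisfies condition Z.
Rules concluding "it satisfies condition Q1": R3 needs "it carries flag A"; R23 needs "it is tagged M1" — none of these are established.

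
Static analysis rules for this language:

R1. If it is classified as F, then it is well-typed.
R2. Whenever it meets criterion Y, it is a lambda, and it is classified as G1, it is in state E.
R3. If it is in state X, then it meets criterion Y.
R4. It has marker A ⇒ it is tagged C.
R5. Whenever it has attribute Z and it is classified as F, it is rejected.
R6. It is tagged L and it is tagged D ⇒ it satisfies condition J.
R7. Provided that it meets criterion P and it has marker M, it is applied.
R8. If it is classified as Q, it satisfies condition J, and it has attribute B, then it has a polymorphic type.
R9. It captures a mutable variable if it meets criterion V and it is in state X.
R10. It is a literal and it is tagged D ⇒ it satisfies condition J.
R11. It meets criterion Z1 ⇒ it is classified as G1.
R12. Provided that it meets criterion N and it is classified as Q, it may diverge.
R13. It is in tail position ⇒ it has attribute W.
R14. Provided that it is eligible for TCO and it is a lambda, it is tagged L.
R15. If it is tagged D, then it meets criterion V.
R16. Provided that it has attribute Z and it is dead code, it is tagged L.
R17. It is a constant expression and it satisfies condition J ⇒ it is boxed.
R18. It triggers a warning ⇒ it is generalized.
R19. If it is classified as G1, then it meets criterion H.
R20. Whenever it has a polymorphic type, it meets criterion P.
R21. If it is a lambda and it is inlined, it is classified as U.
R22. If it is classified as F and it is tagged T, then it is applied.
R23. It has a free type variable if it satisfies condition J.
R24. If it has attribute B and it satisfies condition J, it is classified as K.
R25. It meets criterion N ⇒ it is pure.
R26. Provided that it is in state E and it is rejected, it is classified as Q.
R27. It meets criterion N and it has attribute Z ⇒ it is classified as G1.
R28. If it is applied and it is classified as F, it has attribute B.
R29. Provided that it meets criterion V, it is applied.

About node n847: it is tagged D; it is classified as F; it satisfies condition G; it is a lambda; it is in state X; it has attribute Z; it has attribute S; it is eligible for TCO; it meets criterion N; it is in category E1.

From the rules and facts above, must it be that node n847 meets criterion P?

Yes

By R3 (it is in state X): it meets criterion Y.
By R5 (it has attribute Z, it is classified as F): it is rejected.
By R14 (it is eligible for TCO, it is a lambda): it is tagged L.
By R15 (it is tagged D): it meets criterion V.
By R27 (it meets criterion N, it has attribute Z): it is classified as G1.
By R29 (it meets criterion V): it is applied.
By R2 (it meets criterion Y, it is a lambda, it is classified as G1): it is in state E.
By R6 (it is tagged L, it is tagged D): it satisfies condition J.
By R26 (it is in state E, it is rejected): it is classified as Q.
By R28 (it is applied, it is classified as F): it has attribute B.
By R8 (it is classified as Q, it satisfies condition J, it has attribute B): it has a polymorphic type.
By R20 (it has a polymorphic type): it meets criterion P.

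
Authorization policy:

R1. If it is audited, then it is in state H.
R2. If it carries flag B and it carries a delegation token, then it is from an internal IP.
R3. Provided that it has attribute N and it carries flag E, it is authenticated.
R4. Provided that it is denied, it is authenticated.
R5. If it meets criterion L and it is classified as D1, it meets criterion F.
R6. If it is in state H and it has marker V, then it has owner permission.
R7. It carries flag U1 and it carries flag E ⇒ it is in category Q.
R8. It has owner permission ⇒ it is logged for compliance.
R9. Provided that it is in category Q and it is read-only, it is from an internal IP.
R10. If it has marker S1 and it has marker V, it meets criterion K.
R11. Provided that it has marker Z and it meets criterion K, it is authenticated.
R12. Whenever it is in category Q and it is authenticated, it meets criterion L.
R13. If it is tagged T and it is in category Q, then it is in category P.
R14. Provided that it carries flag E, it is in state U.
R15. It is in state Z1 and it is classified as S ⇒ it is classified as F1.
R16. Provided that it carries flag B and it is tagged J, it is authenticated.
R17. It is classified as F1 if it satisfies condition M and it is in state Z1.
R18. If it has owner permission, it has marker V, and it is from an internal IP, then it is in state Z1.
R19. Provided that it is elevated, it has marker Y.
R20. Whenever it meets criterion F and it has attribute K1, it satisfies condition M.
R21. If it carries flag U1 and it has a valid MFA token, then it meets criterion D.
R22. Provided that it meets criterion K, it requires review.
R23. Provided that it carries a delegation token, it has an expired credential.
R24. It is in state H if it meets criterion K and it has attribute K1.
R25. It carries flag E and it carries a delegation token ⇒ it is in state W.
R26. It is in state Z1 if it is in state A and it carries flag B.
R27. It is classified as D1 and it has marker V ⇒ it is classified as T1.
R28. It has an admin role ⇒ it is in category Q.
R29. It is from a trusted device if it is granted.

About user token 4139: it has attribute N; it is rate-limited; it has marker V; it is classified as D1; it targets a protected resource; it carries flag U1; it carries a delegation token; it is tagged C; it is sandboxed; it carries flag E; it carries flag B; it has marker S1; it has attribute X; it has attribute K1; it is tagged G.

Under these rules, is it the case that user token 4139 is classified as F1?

Yes

By R2 (it carries flag B, it carries a delegation token): it is from an internal IP.
By R3 (it has attribute N, it carries flag E): it is authenticated.
By R7 (it carries flag U1, it carries flag E): it is in category Q.
By R10 (it has marker S1, it has marker V): it meets criterion K.
By R12 (it is in category Q, it is authenticated): it meets criterion L.
By R24 (it meets criterion K, it has attribute K1): it is in state H.
By R5 (it meets criterion L, it is classified as D1): it meets criterion F.
By R6 (it is in state H, it has marker V): it has owner permission.
By R18 (it has owner permission, it has marker V, it is from an internal IP): it is in state Z1.
By R20 (it meets criterion F, it has attribute K1): it satisfies condition M.
By R17 (it satisfies condition M, it is in state Z1): it is classified as F1.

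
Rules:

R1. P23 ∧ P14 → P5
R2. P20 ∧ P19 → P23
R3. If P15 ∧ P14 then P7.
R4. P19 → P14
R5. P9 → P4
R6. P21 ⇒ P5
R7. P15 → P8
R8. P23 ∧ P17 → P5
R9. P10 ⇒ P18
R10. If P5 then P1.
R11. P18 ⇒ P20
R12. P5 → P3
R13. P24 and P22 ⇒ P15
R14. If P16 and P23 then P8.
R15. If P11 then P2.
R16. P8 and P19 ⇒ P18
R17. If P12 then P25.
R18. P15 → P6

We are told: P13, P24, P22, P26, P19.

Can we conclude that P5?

P14  (by R4: P19)
P15  (by R13: P24, P22)
P8  (by R7: P15)
P18  (by R16: P8, P19)
P20  (by R11: P18)
P23  (by R2: P20, P19)
P5  (by R1: P23, P14)

Yes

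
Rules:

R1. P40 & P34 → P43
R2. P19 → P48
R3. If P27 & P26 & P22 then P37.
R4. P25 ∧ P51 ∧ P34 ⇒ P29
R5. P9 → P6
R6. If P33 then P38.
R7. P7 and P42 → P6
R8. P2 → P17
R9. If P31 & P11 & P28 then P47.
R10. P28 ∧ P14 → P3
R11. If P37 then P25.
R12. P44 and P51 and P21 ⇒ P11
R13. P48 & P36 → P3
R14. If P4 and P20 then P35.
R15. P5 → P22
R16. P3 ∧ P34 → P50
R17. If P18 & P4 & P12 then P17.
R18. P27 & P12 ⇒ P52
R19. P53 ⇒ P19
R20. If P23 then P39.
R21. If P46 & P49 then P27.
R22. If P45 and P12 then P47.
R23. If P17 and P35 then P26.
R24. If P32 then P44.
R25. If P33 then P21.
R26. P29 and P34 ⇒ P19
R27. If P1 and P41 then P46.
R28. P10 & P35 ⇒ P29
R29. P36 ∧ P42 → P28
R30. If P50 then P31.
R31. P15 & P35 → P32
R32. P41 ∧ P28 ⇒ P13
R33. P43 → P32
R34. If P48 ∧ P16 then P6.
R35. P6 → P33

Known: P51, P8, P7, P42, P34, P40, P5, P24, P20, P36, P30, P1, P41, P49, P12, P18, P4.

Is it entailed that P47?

Yes

P43  (by R1: P40, P34)
P6  (by R7: P7, P42)
P35  (by R14: P4, P20)
P22  (by R15: P5)
P17  (by R17: P18, P4, P12)
P26  (by R23: P17, P35)
P46  (by R27: P1, P41)
P28  (by R29: P36, P42)
P32  (by R33: P43)
P33  (by R35: P6)
P27  (by R21: P46, P49)
P44  (by R24: P32)
P21  (by R25: P33)
P37  (by R3: P27, P26, P22)
P25  (by R11: P37)
P11  (by R12: P44, P51, P21)
P29  (by R4: P25, P51, P34)
P19  (by R26: P29, P34)
P48  (by R2: P19)
P3  (by R13: P48, P36)
P50  (by R16: P3, P34)
P31  (by R30: P50)
P47  (by R9: P31, P11, P28)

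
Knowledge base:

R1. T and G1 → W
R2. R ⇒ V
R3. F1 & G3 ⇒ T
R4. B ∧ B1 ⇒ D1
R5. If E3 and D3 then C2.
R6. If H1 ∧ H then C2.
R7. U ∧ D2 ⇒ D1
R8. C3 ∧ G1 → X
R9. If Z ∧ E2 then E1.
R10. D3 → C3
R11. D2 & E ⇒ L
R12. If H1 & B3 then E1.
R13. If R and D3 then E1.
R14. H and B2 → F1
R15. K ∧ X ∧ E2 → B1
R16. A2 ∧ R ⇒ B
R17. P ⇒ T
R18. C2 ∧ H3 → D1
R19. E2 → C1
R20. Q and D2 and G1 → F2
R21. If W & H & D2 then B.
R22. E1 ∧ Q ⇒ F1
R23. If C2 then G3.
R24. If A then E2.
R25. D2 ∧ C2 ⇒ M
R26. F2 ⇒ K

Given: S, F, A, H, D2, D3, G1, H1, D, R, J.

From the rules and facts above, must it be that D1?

No

Forward chaining from the given facts derives: V, C2, C3, E1, G3, E2, M, X, C1.
Rules concluding D1: R4 needs B; R7 needs U; R18 needs H3 — none of these are established.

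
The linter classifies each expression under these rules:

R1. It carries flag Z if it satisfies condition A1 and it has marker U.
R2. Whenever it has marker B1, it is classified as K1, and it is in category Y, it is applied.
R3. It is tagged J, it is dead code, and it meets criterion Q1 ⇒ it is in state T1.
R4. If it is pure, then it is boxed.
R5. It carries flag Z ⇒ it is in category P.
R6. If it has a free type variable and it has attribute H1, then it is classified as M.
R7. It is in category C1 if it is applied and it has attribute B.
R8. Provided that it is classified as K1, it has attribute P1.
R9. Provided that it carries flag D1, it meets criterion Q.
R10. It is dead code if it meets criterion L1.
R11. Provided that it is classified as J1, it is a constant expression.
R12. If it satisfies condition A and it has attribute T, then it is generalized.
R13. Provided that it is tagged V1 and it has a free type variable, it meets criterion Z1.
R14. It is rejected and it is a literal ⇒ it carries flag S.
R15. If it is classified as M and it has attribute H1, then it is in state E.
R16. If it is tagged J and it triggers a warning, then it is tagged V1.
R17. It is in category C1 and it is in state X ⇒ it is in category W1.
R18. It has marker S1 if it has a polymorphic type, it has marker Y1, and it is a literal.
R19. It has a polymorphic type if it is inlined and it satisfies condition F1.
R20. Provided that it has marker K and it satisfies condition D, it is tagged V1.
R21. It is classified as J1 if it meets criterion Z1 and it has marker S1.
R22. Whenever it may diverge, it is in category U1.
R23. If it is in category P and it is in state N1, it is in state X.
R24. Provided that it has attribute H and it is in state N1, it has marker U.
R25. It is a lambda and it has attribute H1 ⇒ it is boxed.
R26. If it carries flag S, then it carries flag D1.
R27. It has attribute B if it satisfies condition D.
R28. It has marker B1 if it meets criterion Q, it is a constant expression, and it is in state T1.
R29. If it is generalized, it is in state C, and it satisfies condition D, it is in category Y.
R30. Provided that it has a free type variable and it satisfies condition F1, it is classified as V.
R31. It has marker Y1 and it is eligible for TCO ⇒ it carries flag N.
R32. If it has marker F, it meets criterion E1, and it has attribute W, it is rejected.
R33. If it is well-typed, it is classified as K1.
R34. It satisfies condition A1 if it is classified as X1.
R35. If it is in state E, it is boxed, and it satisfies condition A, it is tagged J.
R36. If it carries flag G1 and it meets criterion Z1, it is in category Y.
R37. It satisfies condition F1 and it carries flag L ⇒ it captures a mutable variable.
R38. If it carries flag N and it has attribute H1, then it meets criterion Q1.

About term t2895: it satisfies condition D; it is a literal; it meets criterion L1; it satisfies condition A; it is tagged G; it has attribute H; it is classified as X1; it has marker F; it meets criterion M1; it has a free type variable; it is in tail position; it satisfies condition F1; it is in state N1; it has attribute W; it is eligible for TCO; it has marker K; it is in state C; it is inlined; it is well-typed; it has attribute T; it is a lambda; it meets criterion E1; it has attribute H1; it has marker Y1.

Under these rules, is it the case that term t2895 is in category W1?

By R6 (it has a free type variable, it has attribute H1): it is classified as M.
By R10 (it meets criterion L1): it is dead code.
By R12 (it satisfies condition A, it has attribute T): it is generalized.
By R15 (it is classified as M, it has attribute H1): it is in state E.
By R19 (it is inlined, it satisfies condition F1): it has a polymorphic type.
By R20 (it has marker K, it satisfies condition D): it is tagged V1.
By R24 (it has attribute H, it is in state N1): it has marker U.
By R25 (it is a lambda, it has attribute H1): it is boxed.
By R27 (it satisfies condition D): it has attribute B.
By R29 (it is generalized, it is in state C, it satisfies condition D): it is in category Y.
By R31 (it has marker Y1, it is eligible for TCO): it carries flag N.
By R32 (it has marker F, it meets criterion E1, it has attribute W): it is rejected.
By R33 (it is well-typed): it is classified as K1.
By R34 (it is classified as X1): it satisfies condition A1.
By R35 (it is in state E, it is boxed, it satisfies condition A): it is tagged J.
By R38 (it carries flag N, it has attribute H1): it meets criterion Q1.
By R1 (it satisfies condition A1, it has marker U): it carries flag Z.
By R3 (it is tagged J, it is dead code, it meets criterion Q1): it is in state T1.
By R5 (it carries flag Z): it is in category P.
By R13 (it is tagged V1, it has a free type variable): it meets criterion Z1.
By R14 (it is rejected, it is a literal): it carries flag S.
By R18 (it has a polymorphic type, it has marker Y1, it is a literal): it has marker S1.
By R21 (it meets criterion Z1, it has marker S1): it is classified as J1.
By R23 (it is in category P, it is in state N1): it is in state X.
By R26 (it carries flag S): it carries flag D1.
By R9 (it carries flag D1): it meets criterion Q.
By R11 (it is classified as J1): it is a constant expression.
By R28 (it meets criterion Q, it is a constant expression, it is in state T1): it has marker B1.
By R2 (it has marker B1, it is classified as K1, it is in category Y): it is applied.
By R7 (it is applied, it has attribute B): it is in category C1.
By R17 (it is in category C1, it is in state X): it is in category W1.

Yes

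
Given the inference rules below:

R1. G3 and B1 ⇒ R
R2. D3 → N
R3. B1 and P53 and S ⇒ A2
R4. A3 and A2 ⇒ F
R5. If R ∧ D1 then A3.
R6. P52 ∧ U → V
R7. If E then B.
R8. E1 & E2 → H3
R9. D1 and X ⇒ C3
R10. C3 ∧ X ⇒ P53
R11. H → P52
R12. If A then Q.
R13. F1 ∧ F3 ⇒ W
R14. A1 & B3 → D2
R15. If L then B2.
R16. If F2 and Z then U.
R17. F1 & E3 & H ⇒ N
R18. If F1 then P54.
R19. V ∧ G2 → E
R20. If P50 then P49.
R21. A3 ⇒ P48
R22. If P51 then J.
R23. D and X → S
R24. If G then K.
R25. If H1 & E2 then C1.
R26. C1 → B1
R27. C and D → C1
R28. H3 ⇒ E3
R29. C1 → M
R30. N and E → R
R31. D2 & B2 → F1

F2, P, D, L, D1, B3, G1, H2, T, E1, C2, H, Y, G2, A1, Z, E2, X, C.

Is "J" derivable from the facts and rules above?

Forward chaining from the given facts derives: H3, C3, P53, P52, D2, B2, U, S, C1, E3, M, F1, V, N, P54, E, B1, R, A2, A3, B, P48, F.
The only rule concluding J is R22, which needs P51; that is never established.

No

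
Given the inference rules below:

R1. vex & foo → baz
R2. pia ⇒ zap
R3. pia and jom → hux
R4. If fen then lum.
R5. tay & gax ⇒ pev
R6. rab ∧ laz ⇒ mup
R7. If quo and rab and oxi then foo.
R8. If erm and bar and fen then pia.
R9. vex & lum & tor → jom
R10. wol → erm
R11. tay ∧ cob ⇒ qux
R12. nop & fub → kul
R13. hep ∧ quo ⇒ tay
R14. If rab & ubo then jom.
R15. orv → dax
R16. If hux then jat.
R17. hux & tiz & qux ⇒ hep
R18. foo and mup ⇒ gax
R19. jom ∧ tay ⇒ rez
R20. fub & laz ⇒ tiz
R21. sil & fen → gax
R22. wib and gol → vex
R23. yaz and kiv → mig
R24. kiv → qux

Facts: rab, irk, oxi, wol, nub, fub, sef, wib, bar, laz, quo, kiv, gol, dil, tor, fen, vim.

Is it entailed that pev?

Yes

lum  (by R4: fen)
mup  (by R6: rab, laz)
foo  (by R7: quo, rab, oxi)
erm  (by R10: wol)
gax  (by R18: foo, mup)
tiz  (by R20: fub, laz)
vex  (by R22: wib, gol)
qux  (by R24: kiv)
pia  (by R8: erm, bar, fen)
jom  (by R9: vex, lum, tor)
hux  (by R3: pia, jom)
hep  (by R17: hux, tiz, qux)
tay  (by R13: hep, quo)
pev  (by R5: tay, gax)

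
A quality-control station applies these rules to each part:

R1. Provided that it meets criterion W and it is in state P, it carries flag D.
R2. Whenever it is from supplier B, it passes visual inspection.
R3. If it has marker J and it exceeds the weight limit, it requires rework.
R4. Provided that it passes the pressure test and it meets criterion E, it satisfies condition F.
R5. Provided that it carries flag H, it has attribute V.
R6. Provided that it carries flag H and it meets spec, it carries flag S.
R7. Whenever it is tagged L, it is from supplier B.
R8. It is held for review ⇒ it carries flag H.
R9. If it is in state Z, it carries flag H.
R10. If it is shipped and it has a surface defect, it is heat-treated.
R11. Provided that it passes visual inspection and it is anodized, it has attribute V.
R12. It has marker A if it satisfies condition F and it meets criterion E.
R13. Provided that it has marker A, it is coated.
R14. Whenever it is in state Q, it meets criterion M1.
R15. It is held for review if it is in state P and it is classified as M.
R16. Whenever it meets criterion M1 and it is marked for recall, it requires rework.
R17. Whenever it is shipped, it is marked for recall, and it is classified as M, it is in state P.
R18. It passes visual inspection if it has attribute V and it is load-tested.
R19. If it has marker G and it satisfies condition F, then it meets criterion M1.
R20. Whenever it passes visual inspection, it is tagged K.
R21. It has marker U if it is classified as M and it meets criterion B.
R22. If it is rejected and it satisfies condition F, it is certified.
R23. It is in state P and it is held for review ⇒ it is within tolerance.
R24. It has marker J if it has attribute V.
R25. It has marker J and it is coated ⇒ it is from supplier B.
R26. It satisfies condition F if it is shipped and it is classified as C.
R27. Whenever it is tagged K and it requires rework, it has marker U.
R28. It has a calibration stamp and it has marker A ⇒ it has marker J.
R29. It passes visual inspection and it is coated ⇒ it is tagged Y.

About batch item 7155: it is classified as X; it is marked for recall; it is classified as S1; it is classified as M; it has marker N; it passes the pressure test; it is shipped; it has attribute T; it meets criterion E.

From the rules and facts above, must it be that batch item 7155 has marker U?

No

Forward chaining from the given facts derives: satisfies condition F, has marker A, is coated, is in state P, is held for review, is within tolerance, carries flag H, has attribute V, has marker J, is from supplier B, passes visual inspection, is tagged K, is tagged Y.
Rules concluding "it has marker U": R21 needs "it meets criterion B"; R27 needs "it requires rework" — none of these are established.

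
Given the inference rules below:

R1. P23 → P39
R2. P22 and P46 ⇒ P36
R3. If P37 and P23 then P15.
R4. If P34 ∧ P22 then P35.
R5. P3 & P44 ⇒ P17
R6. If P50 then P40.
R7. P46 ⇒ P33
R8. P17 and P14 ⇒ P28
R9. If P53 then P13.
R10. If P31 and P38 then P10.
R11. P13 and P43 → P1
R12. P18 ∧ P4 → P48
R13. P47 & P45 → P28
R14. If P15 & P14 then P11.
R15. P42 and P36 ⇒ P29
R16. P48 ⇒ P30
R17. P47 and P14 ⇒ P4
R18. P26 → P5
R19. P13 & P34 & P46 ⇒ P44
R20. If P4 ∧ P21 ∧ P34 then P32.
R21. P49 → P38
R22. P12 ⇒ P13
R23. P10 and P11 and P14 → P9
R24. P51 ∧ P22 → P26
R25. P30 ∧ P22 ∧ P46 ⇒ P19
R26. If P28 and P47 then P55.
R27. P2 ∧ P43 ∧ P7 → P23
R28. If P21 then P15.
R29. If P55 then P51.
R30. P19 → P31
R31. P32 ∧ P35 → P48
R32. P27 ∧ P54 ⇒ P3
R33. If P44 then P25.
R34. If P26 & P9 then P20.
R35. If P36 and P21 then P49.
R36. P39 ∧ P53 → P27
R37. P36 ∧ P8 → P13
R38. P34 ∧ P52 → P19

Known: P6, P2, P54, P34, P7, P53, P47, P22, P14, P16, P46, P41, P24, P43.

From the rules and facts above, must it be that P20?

Forward chaining from the given facts derives: P36, P35, P33, P13, P1, P4, P44, P23, P25, P39, P27, P3, P17, P28, P55, P51, P26, P5.
The only rule concluding P20 is R34, which needs P9; that is never established.

No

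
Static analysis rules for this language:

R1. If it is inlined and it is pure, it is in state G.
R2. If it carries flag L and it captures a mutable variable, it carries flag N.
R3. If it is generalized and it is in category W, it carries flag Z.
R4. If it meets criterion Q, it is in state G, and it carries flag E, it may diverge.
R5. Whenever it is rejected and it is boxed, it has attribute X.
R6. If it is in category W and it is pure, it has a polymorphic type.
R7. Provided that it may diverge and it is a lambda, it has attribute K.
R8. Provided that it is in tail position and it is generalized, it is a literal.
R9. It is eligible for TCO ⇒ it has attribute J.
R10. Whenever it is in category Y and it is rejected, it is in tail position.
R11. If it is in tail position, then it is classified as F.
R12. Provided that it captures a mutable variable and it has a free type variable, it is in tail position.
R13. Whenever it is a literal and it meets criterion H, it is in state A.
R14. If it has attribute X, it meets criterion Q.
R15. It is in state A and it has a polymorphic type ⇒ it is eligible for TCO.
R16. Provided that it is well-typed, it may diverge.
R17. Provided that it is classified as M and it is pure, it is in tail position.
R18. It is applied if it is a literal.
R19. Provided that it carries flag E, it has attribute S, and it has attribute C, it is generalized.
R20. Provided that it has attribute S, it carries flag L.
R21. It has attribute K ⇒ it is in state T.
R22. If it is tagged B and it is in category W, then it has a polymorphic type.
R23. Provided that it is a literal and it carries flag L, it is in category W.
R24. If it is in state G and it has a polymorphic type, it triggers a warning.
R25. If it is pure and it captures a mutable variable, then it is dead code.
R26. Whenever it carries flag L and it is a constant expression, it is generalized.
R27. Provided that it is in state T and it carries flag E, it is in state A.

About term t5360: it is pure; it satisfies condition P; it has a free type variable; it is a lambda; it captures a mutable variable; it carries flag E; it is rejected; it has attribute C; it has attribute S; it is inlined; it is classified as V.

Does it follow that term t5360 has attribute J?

No

Forward chaining from the given facts derives: is in state G, is in tail position, is generalized, carries flag L, is dead code, carries flag N, is a literal, is classified as F, is applied, is in category W, carries flag Z, has a polymorphic type, triggers a warning.
The only rule concluding "it has attribute J" is R9, which needs "it is eligible for TCO"; that is never established.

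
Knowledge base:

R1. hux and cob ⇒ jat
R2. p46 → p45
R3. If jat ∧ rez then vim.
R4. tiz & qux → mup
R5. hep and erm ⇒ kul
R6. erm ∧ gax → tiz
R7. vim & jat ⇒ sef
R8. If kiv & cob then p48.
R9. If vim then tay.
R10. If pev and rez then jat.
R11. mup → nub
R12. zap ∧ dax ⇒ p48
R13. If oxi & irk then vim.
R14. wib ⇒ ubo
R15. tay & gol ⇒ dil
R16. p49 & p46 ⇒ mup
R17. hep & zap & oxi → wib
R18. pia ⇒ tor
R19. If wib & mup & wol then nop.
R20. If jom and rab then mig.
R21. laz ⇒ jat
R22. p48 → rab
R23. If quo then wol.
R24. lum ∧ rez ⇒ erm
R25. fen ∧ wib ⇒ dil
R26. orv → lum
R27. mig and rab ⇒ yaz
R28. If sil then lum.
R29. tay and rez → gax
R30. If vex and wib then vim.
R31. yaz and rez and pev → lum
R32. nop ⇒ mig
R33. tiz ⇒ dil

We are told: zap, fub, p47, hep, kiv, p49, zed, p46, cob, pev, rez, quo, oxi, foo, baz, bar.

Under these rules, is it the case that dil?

Yes

p48  (by R8: kiv, cob)
jat  (by R10: pev, rez)
mup  (by R16: p49, p46)
wib  (by R17: hep, zap, oxi)
rab  (by R22: p48)
wol  (by R23: quo)
vim  (by R3: jat, rez)
tay  (by R9: vim)
nop  (by R19: wib, mup, wol)
gax  (by R29: tay, rez)
mig  (by R32: nop)
yaz  (by R27: mig, rab)
lum  (by R31: yaz, rez, pev)
erm  (by R24: lum, rez)
tiz  (by R6: erm, gax)
dil  (by R33: tiz)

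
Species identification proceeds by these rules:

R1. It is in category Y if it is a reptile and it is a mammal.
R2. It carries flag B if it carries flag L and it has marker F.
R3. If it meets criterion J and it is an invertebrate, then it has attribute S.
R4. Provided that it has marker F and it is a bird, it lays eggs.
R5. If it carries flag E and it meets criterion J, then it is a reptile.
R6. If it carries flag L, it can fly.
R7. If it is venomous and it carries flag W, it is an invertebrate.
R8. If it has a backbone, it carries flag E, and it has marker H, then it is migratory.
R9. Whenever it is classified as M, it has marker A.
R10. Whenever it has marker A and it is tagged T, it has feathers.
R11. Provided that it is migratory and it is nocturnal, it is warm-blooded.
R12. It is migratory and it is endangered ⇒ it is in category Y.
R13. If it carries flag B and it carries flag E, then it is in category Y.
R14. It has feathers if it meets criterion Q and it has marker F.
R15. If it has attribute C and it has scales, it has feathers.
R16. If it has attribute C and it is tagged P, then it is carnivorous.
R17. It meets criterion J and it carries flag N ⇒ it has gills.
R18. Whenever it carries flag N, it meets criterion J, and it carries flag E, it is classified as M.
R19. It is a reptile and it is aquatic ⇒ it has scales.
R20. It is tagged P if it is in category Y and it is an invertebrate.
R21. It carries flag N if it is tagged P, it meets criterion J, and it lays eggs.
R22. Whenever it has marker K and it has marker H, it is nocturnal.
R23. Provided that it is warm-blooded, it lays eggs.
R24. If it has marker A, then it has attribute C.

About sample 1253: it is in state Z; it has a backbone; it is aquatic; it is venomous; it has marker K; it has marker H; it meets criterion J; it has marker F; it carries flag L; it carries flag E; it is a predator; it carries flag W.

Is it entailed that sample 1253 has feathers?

Yes

By R2 (it carries flag L, it has marker F): it carries flag B.
By R5 (it carries flag E, it meets criterion J): it is a reptile.
By R7 (it is venomous, it carries flag W): it is an invertebrate.
By R8 (it has a backbone, it carries flag E, it has marker H): it is migratory.
By R13 (it carries flag B, it carries flag E): it is in category Y.
By R19 (it is a reptile, it is aquatic): it has scales.
By R20 (it is in category Y, it is an invertebrate): it is tagged P.
By R22 (it has marker K, it has marker H): it is nocturnal.
By R11 (it is migratory, it is nocturnal): it is warm-blooded.
By R23 (it is warm-blooded): it lays eggs.
By R21 (it is tagged P, it meets criterion J, it lays eggs): it carries flag N.
By R18 (it carries flag N, it meets criterion J, it carries flag E): it is classified as M.
By R9 (it is classified as M): it has marker A.
By R24 (it has marker A): it has attribute C.
By R15 (it has attribute C, it has scales): it has feathers.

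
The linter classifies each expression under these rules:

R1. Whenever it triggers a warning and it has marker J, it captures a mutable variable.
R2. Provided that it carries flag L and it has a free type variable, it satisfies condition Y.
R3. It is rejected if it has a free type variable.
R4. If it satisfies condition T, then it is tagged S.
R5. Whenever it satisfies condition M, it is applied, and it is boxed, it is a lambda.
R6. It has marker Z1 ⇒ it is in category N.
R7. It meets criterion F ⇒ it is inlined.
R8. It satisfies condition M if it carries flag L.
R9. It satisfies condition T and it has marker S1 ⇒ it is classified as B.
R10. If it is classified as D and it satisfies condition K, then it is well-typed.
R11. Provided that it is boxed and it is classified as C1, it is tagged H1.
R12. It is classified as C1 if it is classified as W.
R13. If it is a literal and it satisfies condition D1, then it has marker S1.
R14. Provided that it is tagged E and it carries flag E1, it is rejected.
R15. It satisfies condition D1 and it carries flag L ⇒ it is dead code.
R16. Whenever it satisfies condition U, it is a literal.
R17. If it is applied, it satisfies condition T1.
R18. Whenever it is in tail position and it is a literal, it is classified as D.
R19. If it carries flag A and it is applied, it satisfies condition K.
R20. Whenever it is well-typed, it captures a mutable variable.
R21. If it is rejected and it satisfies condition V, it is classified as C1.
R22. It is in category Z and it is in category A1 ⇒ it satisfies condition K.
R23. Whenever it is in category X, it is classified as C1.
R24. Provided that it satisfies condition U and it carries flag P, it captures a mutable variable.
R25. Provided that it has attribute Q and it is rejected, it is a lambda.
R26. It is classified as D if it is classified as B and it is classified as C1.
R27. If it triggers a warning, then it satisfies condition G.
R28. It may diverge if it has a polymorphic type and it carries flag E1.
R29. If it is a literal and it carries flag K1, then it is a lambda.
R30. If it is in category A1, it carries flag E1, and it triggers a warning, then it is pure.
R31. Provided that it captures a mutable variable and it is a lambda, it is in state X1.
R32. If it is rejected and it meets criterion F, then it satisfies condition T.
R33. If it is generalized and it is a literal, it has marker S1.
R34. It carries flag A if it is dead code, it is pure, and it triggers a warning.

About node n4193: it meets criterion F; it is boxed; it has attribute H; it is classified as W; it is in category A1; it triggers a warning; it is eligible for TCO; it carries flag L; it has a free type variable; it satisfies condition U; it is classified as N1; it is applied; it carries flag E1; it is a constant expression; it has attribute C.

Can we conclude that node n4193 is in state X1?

Forward chaining from the given facts derives: satisfies condition Y, is rejected, is inlined, satisfies condition M, is classified as C1, is a literal, satisfies condition T1, satisfies condition G, is pure, satisfies condition T, is tagged S, is a lambda, is tagged H1.
The only rule concluding "it is in state X1" is R31, which needs "it captures a mutable variable"; that is never established.

No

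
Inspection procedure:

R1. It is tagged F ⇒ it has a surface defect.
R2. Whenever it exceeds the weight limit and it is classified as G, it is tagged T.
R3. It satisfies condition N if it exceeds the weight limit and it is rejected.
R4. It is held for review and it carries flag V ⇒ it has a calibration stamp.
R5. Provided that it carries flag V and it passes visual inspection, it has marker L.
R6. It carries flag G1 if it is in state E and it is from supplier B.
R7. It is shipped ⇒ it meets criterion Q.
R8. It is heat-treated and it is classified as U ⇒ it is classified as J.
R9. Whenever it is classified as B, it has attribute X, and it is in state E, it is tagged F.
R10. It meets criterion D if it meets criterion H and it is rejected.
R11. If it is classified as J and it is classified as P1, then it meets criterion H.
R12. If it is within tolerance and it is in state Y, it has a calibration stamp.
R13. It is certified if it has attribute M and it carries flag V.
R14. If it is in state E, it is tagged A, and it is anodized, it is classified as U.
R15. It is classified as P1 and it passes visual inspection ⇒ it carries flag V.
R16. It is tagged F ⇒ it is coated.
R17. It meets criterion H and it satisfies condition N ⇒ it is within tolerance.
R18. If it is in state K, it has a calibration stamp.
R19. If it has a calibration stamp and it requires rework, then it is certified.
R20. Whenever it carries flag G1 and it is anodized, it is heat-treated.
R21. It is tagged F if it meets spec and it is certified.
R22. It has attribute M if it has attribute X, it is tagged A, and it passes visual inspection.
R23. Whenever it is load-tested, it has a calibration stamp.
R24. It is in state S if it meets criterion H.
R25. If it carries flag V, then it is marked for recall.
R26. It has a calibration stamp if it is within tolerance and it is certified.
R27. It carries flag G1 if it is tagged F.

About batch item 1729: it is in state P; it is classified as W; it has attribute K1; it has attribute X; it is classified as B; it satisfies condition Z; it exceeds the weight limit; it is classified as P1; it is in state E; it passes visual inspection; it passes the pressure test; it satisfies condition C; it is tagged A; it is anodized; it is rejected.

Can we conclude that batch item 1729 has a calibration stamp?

By R3 (it exceeds the weight limit, it is rejected): it satisfies condition N.
By R9 (it is classified as B, it has attribute X, it is in state E): it is tagged F.
By R14 (it is in state E, it is tagged A, it is anodized): it is classified as U.
By R15 (it is classified as P1, it passes visual inspection): it carries flag V.
By R22 (it has attribute X, it is tagged A, it passes visual inspection): it has attribute M.
By R27 (it is tagged F): it carries flag G1.
By R13 (it has attribute M, it carries flag V): it is certified.
By R20 (it carries flag G1, it is anodized): it is heat-treated.
By R8 (it is heat-treated, it is classified as U): it is classified as J.
By R11 (it is classified as J, it is classified as P1): it meets criterion H.
By R17 (it meets criterion H, it satisfies condition N): it is within tolerance.
By R26 (it is within tolerance, it is certified): it has a calibration stamp.

Yes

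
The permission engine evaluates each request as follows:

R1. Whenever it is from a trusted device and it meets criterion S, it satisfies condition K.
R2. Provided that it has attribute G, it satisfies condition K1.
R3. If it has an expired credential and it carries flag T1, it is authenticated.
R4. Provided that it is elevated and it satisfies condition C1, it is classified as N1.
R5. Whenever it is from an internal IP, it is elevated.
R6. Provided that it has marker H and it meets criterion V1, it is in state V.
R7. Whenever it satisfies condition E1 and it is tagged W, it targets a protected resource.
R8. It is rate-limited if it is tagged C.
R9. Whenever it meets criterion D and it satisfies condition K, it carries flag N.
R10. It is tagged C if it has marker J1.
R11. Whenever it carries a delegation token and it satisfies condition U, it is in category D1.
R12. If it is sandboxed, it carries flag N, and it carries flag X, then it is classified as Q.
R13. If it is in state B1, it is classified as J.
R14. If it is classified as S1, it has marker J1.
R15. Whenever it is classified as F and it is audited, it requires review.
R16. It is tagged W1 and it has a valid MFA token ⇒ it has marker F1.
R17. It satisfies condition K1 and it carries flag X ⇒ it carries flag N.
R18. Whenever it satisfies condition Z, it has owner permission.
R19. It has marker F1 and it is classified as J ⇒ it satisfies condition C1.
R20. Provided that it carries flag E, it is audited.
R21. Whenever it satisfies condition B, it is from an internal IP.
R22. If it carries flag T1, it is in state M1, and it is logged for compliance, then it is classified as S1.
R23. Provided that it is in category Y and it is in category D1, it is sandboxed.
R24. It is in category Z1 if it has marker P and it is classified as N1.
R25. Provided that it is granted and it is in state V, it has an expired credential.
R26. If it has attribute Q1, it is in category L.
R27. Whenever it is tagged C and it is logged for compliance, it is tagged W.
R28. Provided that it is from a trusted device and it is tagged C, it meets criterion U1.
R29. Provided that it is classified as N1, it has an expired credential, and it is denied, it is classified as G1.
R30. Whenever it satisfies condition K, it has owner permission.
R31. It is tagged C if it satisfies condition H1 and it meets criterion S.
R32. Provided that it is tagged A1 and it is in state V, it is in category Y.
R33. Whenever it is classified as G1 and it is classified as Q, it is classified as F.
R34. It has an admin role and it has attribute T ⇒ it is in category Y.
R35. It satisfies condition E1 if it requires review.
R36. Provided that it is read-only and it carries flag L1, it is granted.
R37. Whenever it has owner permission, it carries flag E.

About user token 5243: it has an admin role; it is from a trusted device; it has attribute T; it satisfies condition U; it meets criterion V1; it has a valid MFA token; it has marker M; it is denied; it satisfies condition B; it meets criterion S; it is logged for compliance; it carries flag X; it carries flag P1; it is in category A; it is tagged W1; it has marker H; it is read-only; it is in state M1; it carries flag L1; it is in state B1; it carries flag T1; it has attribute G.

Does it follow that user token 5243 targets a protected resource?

Forward chaining from the given facts derives: satisfies condition K, satisfies condition K1, is in state V, is classified as J, has marker F1, carries flag N, satisfies condition C1, is from an internal IP, is classified as S1, has owner permission, is in category Y, is granted, carries flag E, is elevated, has marker J1, is audited, has an expired credential, is authenticated, is classified as N1, is tagged C, is tagged W, meets criterion U1, is classified as G1, is rate-limited.
The only rule concluding "it targets a protected resource" is R7, which needs "it satisfies condition E1"; that is never established.

No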